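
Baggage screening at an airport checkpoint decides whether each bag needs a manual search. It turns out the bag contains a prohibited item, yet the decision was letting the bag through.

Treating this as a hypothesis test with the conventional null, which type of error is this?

Type II error

The null hypothesis here is that the bag contains no prohibited items.
'Letting the bag through' corresponds to failing to reject H₀.
H₀ was not rejected but H₀ is false — a Type II error (false negative).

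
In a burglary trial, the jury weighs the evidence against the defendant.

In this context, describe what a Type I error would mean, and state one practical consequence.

A Type I error would mean concluding that the defendant is guilty when in fact the defendant is innocent. Consequence: an innocent person is convicted and punished.

With the conventional null hypothesis that the defendant is innocent:
A Type I error is rejecting H₀ when H₀ is true.
Here that means convicting the defendant when actually the defendant is innocent.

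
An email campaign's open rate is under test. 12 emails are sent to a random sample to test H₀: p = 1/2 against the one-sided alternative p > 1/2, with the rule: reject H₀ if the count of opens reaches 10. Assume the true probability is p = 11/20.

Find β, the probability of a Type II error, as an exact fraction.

Under the alternative p = 11/20, K ~ Binomial(12, 11/20); β is the probability the test does not reject, P(K < 10).
Summing C(12,j)·(11/20)^j·(9/20)^{12-j} for j = 0..9 gives 784677287856069/819200000000000.

784677287856069/819200000000000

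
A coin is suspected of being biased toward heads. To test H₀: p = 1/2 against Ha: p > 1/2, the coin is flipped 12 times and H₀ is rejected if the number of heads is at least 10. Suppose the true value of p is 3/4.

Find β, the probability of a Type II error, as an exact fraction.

Under the alternative p = 3/4, Y ~ Binomial(12, 3/4); β is the probability the test does not reject, P(Y < 10).
Summing C(12,j)·(3/4)^j·(1/4)^{12-j} for j = 0..9 gives 10222777/16777216.

10222777/16777216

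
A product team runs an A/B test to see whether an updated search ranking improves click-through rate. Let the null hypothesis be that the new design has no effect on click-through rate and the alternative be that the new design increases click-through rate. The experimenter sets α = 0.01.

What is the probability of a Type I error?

0.01

The significance level α is, by definition, the probability of a Type I error — P(reject H₀ | H₀ true).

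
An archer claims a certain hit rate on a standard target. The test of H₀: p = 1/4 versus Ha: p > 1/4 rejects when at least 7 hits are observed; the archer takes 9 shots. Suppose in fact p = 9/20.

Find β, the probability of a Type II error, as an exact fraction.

30407271323/32000000000

Under the alternative p = 9/20, Y ~ Binomial(9, 9/20); β is the probability the test does not reject, P(Y < 7).
Summing C(9,j)·(9/20)^j·(11/20)^{9-j} for j = 0..6 gives 30407271323/32000000000.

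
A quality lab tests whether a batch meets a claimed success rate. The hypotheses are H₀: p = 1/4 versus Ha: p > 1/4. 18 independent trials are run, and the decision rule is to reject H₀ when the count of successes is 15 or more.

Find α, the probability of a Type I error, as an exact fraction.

Under H₀, S ~ Binomial(18, 1/4), and α = P(S ≥ 15).
P(S ≥ 15) = Σ_{j=15}^{18} C(18,j)·(1/4)^j·(3/4)^{18-j} = 2933/8589934592.

2933/8589934592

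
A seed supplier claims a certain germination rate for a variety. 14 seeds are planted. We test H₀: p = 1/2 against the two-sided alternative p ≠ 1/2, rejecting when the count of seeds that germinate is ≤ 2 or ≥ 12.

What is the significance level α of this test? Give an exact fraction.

Under H₀, Y ~ Binomial(14, 1/2); α is the probability of landing in either tail, P(Y ≤ 2) + P(Y ≥ 12).
The two tails are symmetric, so α = 2·(1 + 14 + 91)/2^14 = 212/16384 = 53/4096.

53/4096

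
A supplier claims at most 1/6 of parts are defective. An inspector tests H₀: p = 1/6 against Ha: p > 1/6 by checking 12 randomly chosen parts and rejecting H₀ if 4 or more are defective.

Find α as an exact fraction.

90828487/725594112

α = P(reject H₀ | H₀ true) = P(K ≥ 4 | p = 1/6), K ~ Binomial(12, 1/6).
Via the complement, α = 1 − Σ_{j=0}^{3} C(12,j)(1/6)^j(5/6)^{12-j} = 90828487/725594112.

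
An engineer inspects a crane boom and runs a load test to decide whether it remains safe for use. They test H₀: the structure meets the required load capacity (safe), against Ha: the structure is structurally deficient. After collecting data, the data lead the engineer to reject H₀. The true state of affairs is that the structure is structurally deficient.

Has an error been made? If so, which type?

The test rejected a false H₀ — the decision matches the true state.

No error (correct decision).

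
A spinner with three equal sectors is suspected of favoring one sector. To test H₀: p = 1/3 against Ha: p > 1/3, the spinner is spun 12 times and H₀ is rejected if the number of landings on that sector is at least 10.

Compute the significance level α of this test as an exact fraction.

Under H₀, K ~ Binomial(12, 1/3), and α = P(K ≥ 10).
Adding the binomial terms for j = 10 through 12 with p = 1/3 yields 289/531441.

289/531441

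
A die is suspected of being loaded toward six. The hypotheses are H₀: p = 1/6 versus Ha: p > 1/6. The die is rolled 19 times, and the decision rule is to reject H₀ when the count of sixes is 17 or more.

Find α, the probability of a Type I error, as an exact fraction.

α = P(reject H₀ | H₀ true) = P(X ≥ 17 | p = 1/6), with X ~ Binomial(19, 1/6).
P(X ≥ 17) = Σ_{j=17}^{19} C(19,j)·(1/6)^j·(5/6)^{19-j} = 1457/203119913336832.

1457/203119913336832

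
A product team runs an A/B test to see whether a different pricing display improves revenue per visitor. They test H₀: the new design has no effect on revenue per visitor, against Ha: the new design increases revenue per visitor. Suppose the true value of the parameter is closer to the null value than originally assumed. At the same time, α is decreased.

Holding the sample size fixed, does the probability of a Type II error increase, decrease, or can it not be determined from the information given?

A smaller true effect puts the Ha sampling distribution closer to H₀, so more of it falls in the non-rejection region. Lowering α raises the bar for rejection; under Ha, the test now fails to reject on outcomes it previously would have rejected. Both changes push β in the same direction.

It increases.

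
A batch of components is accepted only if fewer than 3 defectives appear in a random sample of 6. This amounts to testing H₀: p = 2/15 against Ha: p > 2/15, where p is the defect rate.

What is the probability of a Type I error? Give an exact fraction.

α = P(reject H₀ | H₀ true) = P(S ≥ 3 | p = 2/15), S ~ Binomial(6, 2/15).
α = 1 − P(S ≤ 2) = 1 − 2199197/2278125 = 78928/2278125.

78928/2278125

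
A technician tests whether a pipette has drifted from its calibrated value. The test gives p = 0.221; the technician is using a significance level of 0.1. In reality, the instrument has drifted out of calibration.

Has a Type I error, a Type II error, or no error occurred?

Type II error

The conventional null hypothesis is that the instrument is correctly calibrated.
Since p = 0.221 ≥ α = 0.1, H₀ is not rejected.
H₀ is false (actually the instrument has drifted out of calibration).
Failing to reject a false H₀ is a Type II error.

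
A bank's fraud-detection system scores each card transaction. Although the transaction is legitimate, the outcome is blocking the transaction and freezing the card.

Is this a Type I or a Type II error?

Type I error

The null hypothesis here is that the transaction is legitimate.
'Blocking the transaction and freezing the card' corresponds to rejecting H₀.
H₀ was rejected but H₀ is true — a Type I error (false positive).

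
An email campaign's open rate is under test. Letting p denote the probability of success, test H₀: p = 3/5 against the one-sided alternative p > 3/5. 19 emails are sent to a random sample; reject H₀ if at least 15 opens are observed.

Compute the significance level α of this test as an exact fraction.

α = P(reject H₀ | H₀ true) = P(K ≥ 15 | p = 3/5), with K ~ Binomial(19, 3/5).
P(K ≥ 15) = Σ_{j=15}^{19} C(19,j)·(3/5)^j·(2/5)^{19-j} = 265555221849/3814697265625.

265555221849/3814697265625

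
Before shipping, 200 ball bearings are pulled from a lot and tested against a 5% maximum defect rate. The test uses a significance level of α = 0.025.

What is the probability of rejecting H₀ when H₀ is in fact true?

The significance level α is, by definition, the probability of a Type I error — P(reject H₀ | H₀ true).

0.025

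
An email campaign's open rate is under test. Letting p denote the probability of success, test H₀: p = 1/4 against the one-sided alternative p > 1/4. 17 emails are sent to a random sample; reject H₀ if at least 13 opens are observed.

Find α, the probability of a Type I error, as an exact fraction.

3319/268435456

Under H₀, Y ~ Binomial(17, 1/4), and α = P(Y ≥ 13).
P(Y ≥ 13) = Σ_{j=13}^{17} C(17,j)·(1/4)^j·(3/4)^{17-j} = 3319/268435456.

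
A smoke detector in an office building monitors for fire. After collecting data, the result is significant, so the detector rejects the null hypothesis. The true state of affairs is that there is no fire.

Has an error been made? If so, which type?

Type I error

The conventional null hypothesis here is that there is no fire.
H₀ was rejected, but H₀ is actually true.
Rejecting a true null hypothesis is a Type I error (false positive).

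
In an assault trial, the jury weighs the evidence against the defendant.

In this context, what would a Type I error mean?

With the conventional null hypothesis that the defendant is innocent:
A Type I error is rejecting H₀ when H₀ is true.
Here that means convicting the defendant when actually the defendant is innocent.

A Type I error would mean concluding that the defendant is guilty when in fact the defendant is innocent.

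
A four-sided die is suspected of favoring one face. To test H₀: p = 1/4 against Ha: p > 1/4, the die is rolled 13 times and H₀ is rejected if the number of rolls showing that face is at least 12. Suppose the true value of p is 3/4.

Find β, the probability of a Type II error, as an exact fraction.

3662863/4194304

A Type II error is failing to reject when Ha holds: with p = 3/4, β = P(X ≤ 11).
Equivalently, β = 1 − P(X ≥ 12) = 3662863/4194304.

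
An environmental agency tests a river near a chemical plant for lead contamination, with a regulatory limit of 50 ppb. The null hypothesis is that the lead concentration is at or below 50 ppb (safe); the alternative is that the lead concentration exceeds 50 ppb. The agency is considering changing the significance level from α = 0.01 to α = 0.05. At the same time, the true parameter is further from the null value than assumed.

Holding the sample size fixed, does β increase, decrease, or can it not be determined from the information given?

Relaxing α lowers the evidence threshold; under Ha, outcomes that previously fell short now trigger rejection. A bigger departure from H₀ is easier for the test to detect, so it fails to reject less often. Both changes push β in the same direction.

It decreases.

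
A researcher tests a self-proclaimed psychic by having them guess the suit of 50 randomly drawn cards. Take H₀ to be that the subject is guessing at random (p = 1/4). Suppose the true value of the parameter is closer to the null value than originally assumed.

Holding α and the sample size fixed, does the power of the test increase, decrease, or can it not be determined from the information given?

It decreases.

A smaller departure from H₀ means the test statistic under Ha is distributed closer to where it would be under H₀; rejection becomes less likely.
Since power = 1 − β and β increases, power decreases.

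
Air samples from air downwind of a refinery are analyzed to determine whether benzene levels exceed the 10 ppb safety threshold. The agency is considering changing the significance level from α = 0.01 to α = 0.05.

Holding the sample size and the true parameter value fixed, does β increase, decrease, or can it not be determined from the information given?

It decreases.

With a larger α the critical value moves toward the center, so more of the Ha sampling distribution lies in the rejection region.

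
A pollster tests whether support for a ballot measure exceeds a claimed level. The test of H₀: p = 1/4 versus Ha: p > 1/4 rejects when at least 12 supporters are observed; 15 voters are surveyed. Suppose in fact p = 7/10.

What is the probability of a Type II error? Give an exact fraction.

87891509014119/125000000000000

β = P(fail to reject H₀ | Ha true) = P(S ≤ 11 | p = 7/10), S ~ Binomial(15, 7/10).
Adding the binomial probabilities P(S=0)+…+P(S=11) at p = 7/10 gives 87891509014119/125000000000000.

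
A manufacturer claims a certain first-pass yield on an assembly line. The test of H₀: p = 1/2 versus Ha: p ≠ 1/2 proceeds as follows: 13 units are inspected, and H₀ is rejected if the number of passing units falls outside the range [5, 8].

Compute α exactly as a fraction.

1093/4096

Under H₀, Y ~ Binomial(13, 1/2); α is the probability of landing in either tail, P(Y ≤ 4) + P(Y ≥ 9).
The two tails are symmetric, so α = 2·(1 + 13 + 78 + 286 + 715)/2^13 = 2186/8192 = 1093/4096.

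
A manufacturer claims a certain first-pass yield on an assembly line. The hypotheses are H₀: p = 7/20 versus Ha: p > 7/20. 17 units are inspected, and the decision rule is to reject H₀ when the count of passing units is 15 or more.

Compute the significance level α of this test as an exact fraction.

5834753095719947/655360000000000000000

The Type I error probability is α = P(K ≥ 15) computed under H₀, where K ~ Binomial(17, 7/20).
Summing C(17,j)(7/20)^j(13/20)^{17−j} for j = 15,…,17 gives 5834753095719947/655360000000000000000.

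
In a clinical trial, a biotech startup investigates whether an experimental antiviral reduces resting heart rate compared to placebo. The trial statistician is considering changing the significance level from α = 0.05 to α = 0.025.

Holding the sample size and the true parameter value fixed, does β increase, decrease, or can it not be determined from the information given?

It increases.

A smaller α moves the rejection region further into the tail. With the alternative true, more outcomes now fall outside the rejection region, so failing to reject becomes more likely.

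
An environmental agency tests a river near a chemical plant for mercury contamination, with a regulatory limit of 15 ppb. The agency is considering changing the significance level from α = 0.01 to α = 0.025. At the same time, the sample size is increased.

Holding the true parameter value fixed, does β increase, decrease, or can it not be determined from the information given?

A larger α widens the rejection region, so when the alternative is true more outcomes lead to rejection — failing to reject becomes less likely. A larger sample reduces the standard error, pulling the sampling distribution under Ha further from the non-rejection region. Both changes push β in the same direction.

It decreases.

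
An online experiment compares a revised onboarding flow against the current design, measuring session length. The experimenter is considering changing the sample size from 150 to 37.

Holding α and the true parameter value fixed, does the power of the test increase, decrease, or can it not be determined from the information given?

A smaller sample increases the standard error, so the sampling distributions under H₀ and Ha overlap more.
Since power = 1 − β and β increases, power decreases.

It decreases.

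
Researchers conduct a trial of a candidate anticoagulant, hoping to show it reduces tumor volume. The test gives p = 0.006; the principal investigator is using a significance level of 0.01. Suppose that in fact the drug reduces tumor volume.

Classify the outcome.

No error — this is a correct decision.

The conventional null hypothesis is that the drug has no effect on tumor volume.
Since p = 0.006 < α = 0.01, H₀ is rejected.
H₀ is false (actually the drug reduces tumor volume).
The decision matches the true state — no error.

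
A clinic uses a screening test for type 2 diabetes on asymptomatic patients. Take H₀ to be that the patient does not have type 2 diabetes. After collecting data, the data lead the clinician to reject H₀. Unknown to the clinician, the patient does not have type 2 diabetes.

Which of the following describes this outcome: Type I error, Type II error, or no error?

H₀ was rejected, but H₀ is actually true.
Rejecting a true null hypothesis is a Type I error (false positive).

Type I error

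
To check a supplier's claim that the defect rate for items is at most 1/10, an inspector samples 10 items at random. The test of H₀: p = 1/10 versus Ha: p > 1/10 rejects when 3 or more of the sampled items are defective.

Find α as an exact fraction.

Under H₀, K ~ Binomial(10, 1/10); the Type I error rate is P(K ≥ 3).
Via the complement, α = 1 − Σ_{j=0}^{2} C(10,j)(1/10)^j(9/10)^{10-j} = 87738533/1250000000.

87738533/1250000000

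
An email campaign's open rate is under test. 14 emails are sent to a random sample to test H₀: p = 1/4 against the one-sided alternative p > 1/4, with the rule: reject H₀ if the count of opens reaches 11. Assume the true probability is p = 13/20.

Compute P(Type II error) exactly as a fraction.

Under the alternative p = 13/20, S ~ Binomial(14, 13/20); β is the probability the test does not reject, P(S < 11).
Adding the binomial probabilities P(S=0)+…+P(S=10) at p = 13/20 gives 638569946045404807/819200000000000000.

638569946045404807/819200000000000000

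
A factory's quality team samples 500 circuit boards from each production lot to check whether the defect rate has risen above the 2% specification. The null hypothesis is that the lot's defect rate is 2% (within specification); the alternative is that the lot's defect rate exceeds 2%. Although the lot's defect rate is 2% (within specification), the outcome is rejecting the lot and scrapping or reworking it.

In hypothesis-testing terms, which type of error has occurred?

'Rejecting the lot and scrapping or reworking it' corresponds to rejecting H₀.
H₀ was rejected but H₀ is true — a Type I error (false positive).

Type I error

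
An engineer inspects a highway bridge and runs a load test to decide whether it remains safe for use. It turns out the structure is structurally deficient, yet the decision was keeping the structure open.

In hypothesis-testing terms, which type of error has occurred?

The null hypothesis here is that the structure meets the required load capacity (safe).
'Keeping the structure open' corresponds to failing to reject H₀.
H₀ was not rejected but H₀ is false — a Type II error (false negative).

Type II error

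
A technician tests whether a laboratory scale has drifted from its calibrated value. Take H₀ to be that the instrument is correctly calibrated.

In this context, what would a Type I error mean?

A Type I error would mean concluding that the instrument has drifted out of calibration when in fact the instrument is correctly calibrated.

A Type I error is rejecting H₀ when H₀ is true.
Here that means pulling the instrument for recalibration when actually the instrument is correctly calibrated.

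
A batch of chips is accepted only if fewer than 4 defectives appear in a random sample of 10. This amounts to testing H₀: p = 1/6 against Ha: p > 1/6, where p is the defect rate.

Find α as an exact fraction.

29279/419904

Under H₀, X ~ Binomial(10, 1/6); the Type I error rate is P(X ≥ 4).
Via the complement, α = 1 − Σ_{j=0}^{3} C(10,j)(1/6)^j(5/6)^{10-j} = 29279/419904.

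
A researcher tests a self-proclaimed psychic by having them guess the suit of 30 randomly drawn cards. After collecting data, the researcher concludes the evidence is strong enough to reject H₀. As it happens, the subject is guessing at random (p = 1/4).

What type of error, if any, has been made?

The conventional null hypothesis here is that the subject is guessing at random (p = 1/4).
H₀ was rejected, but H₀ is actually true.
Rejecting a true null hypothesis is a Type I error (false positive).

Type I error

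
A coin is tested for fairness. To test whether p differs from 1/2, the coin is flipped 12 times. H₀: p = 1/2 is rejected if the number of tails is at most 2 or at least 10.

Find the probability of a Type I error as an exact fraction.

Under H₀, S ~ Binomial(12, 1/2); α is the probability of landing in either tail, P(S ≤ 2) + P(S ≥ 10).
The two tails are symmetric, so α = 2·(1 + 12 + 66)/2^12 = 158/4096 = 79/2048.

79/2048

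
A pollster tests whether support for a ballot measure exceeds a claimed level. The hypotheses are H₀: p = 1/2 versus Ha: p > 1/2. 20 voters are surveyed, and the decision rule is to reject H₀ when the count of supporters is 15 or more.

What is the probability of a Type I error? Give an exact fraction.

5425/262144

The Type I error probability is α = P(S ≥ 15) computed under H₀, where S ~ Binomial(20, 1/2).
P(S ≥ 15) = [C(20,15) + C(20,16) + C(20,17) + C(20,18) + C(20,19) + C(20,20)] / 2^20 = (15504 + 4845 + 1140 + 190 + 20 + 1) / 1048576 = 21700/1048576 = 5425/262144.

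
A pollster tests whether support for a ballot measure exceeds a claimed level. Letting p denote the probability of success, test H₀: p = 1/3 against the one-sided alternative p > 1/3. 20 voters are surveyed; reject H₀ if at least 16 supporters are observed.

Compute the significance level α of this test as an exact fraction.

29147/1162261467

The Type I error probability is α = P(Y ≥ 16) computed under H₀, where Y ~ Binomial(20, 1/3).
Summing C(20,j)(1/3)^j(2/3)^{20−j} for j = 16,…,20 gives 29147/1162261467.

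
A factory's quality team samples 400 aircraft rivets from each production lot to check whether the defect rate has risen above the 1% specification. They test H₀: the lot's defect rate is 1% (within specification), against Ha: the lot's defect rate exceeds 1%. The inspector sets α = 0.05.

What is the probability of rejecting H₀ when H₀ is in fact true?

The significance level α is, by definition, the probability of a Type I error — P(reject H₀ | H₀ true).

0.05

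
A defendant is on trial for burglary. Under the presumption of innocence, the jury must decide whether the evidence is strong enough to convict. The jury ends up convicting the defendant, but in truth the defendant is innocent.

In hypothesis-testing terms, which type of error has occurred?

Type I error

The null hypothesis here is that the defendant is innocent.
'Convicting the defendant' corresponds to rejecting H₀.
H₀ was rejected but H₀ is true — a Type I error (false positive).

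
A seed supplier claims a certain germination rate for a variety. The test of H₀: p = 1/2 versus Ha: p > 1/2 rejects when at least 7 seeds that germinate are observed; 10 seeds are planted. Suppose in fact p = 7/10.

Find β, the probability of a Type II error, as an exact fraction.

β = P(fail to reject H₀ | Ha true) = P(X ≤ 6 | p = 7/10), X ~ Binomial(10, 7/10).
Adding the binomial probabilities P(X=0)+…+P(X=6) at p = 7/10 gives 218993301/625000000.

218993301/625000000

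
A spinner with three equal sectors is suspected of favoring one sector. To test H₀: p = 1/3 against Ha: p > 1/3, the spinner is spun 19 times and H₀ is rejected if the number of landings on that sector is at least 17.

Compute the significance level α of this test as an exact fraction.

241/387420489

α = P(reject H₀ | H₀ true) = P(S ≥ 17 | p = 1/3), with S ~ Binomial(19, 1/3).
Summing C(19,j)(1/3)^j(2/3)^{19−j} for j = 17,…,19 gives 241/387420489.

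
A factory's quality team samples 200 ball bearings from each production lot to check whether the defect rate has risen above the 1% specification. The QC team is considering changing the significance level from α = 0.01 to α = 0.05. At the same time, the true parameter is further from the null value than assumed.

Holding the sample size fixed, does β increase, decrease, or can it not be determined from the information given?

It decreases.

With a larger α the critical value moves toward the center, so more of the Ha sampling distribution lies in the rejection region. A larger true effect moves the Ha sampling distribution further from the H₀ critical value, making rejection more likely when Ha is true. Both changes push β in the same direction.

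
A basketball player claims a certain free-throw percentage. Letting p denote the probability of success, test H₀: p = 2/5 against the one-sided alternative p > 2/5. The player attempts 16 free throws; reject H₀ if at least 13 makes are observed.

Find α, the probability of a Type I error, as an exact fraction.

28639232/30517578125

Under H₀, S ~ Binomial(16, 2/5), and α = P(S ≥ 13).
Adding the binomial terms for j = 13 through 16 with p = 2/5 yields 28639232/30517578125.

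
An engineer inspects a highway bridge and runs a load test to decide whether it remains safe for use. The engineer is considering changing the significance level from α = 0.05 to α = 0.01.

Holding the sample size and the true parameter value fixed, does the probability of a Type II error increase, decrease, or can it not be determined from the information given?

It increases.

Lowering α raises the bar for rejection; under Ha, the test now fails to reject on outcomes it previously would have rejected.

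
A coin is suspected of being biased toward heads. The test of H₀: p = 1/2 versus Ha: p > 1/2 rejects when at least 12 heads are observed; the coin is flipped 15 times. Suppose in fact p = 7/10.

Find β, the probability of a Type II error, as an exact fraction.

A Type II error is failing to reject when Ha holds: with p = 7/10, β = P(Y ≤ 11).
Equivalently, β = 1 − P(Y ≥ 12) = 87891509014119/125000000000000.

87891509014119/125000000000000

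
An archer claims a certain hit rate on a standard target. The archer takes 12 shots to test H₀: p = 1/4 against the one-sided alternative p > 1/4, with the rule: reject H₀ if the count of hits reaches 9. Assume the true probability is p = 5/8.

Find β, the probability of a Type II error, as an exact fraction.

49315179861/68719476736

Under the alternative p = 5/8, X ~ Binomial(12, 5/8); β is the probability the test does not reject, P(X < 9).
Equivalently, β = 1 − P(X ≥ 9) = 49315179861/68719476736.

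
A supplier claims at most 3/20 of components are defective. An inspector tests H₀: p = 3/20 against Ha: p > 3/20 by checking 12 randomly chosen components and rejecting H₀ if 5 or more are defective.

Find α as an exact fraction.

9798413783967/409600000000000

Under H₀, Y ~ Binomial(12, 3/20); the Type I error rate is P(Y ≥ 5).
α = 1 − P(Y ≤ 4) = 1 − 399801586216033/409600000000000 = 9798413783967/409600000000000.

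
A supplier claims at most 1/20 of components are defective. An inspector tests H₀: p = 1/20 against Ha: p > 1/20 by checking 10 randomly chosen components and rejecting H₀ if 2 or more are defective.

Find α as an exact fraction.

Under H₀, Y ~ Binomial(10, 1/20); the Type I error rate is P(Y ≥ 2).
Via the complement, α = 1 − Σ_{j=0}^{1} C(10,j)(1/20)^j(19/20)^{10-j} = 882056764409/10240000000000.

882056764409/10240000000000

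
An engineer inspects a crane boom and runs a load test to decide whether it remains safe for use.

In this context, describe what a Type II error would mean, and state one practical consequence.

A Type II error would mean concluding that the structure meets the required load capacity (safe) (or at least failing to establish that the structure is structurally deficient) when in fact the structure is structurally deficient. Consequence: a deficient structure remains in service and may fail under load.

With the conventional null hypothesis that the structure meets the required load capacity (safe):
A Type II error is failing to reject H₀ when H₀ is false.
Here that means keeping the structure open when actually the structure is structurally deficient.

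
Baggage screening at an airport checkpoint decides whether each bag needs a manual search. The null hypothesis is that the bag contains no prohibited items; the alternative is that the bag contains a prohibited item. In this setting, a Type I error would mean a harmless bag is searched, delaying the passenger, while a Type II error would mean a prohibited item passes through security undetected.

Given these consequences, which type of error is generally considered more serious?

Type II error

The Type II consequence (a prohibited item passes through security undetected) is more severe than the Type I consequence (a harmless bag is searched, delaying the passenger).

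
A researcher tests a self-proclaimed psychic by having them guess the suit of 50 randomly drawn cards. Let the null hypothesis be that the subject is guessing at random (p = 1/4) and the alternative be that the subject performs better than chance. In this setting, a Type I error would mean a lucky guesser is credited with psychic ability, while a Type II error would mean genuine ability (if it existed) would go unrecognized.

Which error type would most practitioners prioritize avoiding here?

Type I error

The Type I consequence (a lucky guesser is credited with psychic ability) is more severe than the Type II consequence (genuine ability (if it existed) would go unrecognized).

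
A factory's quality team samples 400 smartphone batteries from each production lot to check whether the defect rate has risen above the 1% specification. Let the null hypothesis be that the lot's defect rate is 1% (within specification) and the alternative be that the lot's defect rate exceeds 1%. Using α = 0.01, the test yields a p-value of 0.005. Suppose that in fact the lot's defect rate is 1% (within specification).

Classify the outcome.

Type I error

Since p = 0.005 < α = 0.01, H₀ is rejected.
H₀ is true (actually the lot's defect rate is 1% (within specification)).
Rejecting a true H₀ is a Type I error.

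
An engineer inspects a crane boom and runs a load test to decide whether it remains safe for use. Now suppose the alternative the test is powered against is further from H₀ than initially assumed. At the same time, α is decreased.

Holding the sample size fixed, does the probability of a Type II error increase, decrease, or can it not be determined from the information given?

Cannot be determined from the information given.

The first change alone would make β decrease; the second alone would make β increase. Which effect dominates depends on the magnitudes, which are not given.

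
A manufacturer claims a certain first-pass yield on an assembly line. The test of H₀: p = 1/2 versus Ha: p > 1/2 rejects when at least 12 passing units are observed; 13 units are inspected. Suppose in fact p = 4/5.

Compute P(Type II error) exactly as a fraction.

A Type II error is failing to reject when Ha holds: with p = 4/5, β = P(K ≤ 11).
Summing C(13,j)·(4/5)^j·(1/5)^{13-j} for j = 0..11 gives 935490453/1220703125.

935490453/1220703125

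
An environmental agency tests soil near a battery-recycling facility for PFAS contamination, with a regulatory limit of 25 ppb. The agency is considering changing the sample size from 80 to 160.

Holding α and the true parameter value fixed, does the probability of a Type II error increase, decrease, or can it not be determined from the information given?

It decreases.

More data shrinks sampling variability; the test statistic under Ha concentrates further from the null value, making rejection more likely.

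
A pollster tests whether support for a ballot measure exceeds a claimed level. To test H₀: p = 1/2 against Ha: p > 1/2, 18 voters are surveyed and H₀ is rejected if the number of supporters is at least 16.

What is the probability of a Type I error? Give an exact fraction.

43/65536

Under H₀, X ~ Binomial(18, 1/2), and α = P(X ≥ 16).
Summing the upper tail: (153 + 18 + 1) / 2^18 = 172/262144 = 43/65536.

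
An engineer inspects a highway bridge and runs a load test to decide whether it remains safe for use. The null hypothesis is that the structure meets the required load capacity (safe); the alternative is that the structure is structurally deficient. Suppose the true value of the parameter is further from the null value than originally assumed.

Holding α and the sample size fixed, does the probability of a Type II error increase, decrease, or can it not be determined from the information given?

The further the true parameter sits from the null value, the more of the Ha sampling distribution falls in the rejection region.

It decreases.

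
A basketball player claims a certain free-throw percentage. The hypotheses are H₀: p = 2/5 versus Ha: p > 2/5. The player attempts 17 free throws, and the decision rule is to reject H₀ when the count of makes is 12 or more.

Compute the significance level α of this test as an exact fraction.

8082735104/762939453125

Under H₀, S ~ Binomial(17, 2/5), and α = P(S ≥ 12).
Summing C(17,j)(2/5)^j(3/5)^{17−j} for j = 12,…,17 gives 8082735104/762939453125.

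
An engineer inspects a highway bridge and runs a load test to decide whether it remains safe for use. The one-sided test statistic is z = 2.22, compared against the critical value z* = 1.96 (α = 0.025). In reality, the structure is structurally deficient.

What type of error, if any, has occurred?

The conventional null hypothesis is that the structure meets the required load capacity (safe).
Since z = 2.22 > z* = 1.96, H₀ is rejected.
H₀ is false (actually the structure is structurally deficient).
The decision matches the true state — no error.

Neither — the decision is correct.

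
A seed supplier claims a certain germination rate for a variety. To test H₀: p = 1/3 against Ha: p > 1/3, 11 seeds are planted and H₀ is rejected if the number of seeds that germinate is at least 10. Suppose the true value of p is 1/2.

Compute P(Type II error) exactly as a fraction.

509/512

β = P(fail to reject H₀ | Ha true) = P(S ≤ 9 | p = 1/2), S ~ Binomial(11, 1/2).
Summing C(11,j)·(1/2)^j·(1/2)^{11-j} for j = 0..9 gives 509/512.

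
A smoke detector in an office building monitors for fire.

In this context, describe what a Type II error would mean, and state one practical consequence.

A Type II error would mean concluding that there is no fire (or at least failing to establish that there is a fire) when in fact there is a fire. Consequence: a real fire goes undetected.

With the conventional null hypothesis that there is no fire:
A Type II error is failing to reject H₀ when H₀ is false.
Here that means remaining silent when actually there is a fire.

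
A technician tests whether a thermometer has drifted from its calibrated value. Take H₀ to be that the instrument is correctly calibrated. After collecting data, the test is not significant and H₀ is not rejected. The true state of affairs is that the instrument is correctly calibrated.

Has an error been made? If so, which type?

Neither — the decision is correct.

The test retained a true H₀ — the decision matches the true state.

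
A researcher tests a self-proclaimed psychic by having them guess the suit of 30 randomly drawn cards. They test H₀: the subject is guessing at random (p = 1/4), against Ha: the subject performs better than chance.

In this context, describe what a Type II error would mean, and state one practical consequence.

A Type II error is failing to reject H₀ when H₀ is false.
Here that means concluding there is no evidence of ability when actually the subject performs better than chance.

A Type II error would mean concluding that the subject is guessing at random (p = 1/4) (or at least failing to establish that the subject performs better than chance) when in fact the subject performs better than chance. Consequence: genuine ability (if it existed) would go unrecognized.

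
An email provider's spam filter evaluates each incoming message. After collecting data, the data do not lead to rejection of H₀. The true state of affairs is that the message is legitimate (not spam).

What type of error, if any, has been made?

Neither — the decision is correct.

The conventional null hypothesis here is that the message is legitimate (not spam).
The test retained a true H₀ — the decision matches the true state.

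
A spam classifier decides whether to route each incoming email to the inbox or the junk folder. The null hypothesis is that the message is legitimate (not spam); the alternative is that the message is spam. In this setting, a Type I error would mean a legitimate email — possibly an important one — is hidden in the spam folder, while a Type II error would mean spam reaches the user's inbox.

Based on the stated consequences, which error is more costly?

The Type I consequence (a legitimate email — possibly an important one — is hidden in the spam folder) is more severe than the Type II consequence (spam reaches the user's inbox).

Type I error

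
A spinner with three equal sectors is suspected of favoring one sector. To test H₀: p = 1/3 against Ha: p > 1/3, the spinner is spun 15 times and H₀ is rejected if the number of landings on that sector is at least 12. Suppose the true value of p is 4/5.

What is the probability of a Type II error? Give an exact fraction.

β = P(fail to reject H₀ | Ha true) = P(K ≤ 11 | p = 4/5), K ~ Binomial(15, 4/5).
Summing C(15,j)·(4/5)^j·(1/5)^{15-j} for j = 0..11 gives 10737240461/30517578125.

10737240461/30517578125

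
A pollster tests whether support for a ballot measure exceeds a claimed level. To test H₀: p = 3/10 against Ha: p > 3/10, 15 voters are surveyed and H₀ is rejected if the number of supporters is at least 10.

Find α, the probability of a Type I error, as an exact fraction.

913130252109/250000000000000

The Type I error probability is α = P(S ≥ 10) computed under H₀, where S ~ Binomial(15, 3/10).
Adding the binomial terms for j = 10 through 15 with p = 3/10 yields 913130252109/250000000000000.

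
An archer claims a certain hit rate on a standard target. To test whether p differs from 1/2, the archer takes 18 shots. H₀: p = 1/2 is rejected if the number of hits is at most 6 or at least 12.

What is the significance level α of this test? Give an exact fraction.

7795/32768

Under H₀, S ~ Binomial(18, 1/2); α is the probability of landing in either tail, P(S ≤ 6) + P(S ≥ 12).
Each tail has probability (1 + 18 + 153 + 816 + 3060 + 8568 + 18564)/262144; doubling gives α = 62360/262144 = 7795/32768.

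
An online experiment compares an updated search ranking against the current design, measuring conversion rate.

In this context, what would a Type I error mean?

With the conventional null hypothesis that the new design has no effect on conversion rate:
A Type I error is rejecting H₀ when H₀ is true.
Here that means shipping the new feature to all users when actually the new design has no effect on conversion rate.

A Type I error would mean concluding that the new design increases conversion rate when in fact the new design has no effect on conversion rate.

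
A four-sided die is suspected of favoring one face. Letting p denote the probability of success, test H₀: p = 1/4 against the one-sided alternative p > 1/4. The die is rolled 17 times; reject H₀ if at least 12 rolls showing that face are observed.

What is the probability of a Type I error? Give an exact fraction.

The Type I error probability is α = P(X ≥ 12) computed under H₀, where X ~ Binomial(17, 1/4).
Adding the binomial terms for j = 12 through 17 with p = 1/4 yields 429025/4294967296.

429025/4294967296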